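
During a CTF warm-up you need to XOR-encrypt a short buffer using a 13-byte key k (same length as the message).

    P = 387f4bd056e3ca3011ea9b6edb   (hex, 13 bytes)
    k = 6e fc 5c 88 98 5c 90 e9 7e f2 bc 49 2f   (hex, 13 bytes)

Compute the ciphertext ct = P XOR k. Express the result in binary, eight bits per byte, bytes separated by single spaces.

01010110 10000011 00010111 01011000 11001110 10111111 01011010 11011001 01101111 00011000 00100111 00100111 11110100

38 ⊕ 6e = 56
7f ⊕ fc = 83
4b ⊕ 5c = 17
d0 ⊕ 88 = 58
56 ⊕ 98 = ce
e3 ⊕ 5c = bf
ca ⊕ 90 = 5a
30 ⊕ e9 = d9
11 ⊕ 7e = 6f
ea ⊕ f2 = 18
9b ⊕ bc = 27
6e ⊕ 49 = 27
db ⊕ 2f = f4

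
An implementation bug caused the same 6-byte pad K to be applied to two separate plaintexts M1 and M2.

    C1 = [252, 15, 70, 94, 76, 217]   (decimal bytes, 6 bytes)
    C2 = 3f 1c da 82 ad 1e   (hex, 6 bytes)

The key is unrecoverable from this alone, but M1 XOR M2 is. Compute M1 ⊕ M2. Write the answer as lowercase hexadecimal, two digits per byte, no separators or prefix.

c3139cdce1c7

C1 ⊕ C2 = (M1 ⊕ K) ⊕ (M2 ⊕ K) = M1 ⊕ M2 — the shared key cancels under XOR.
fc ^ 3f = c3
0f ^ 1c = 13
46 ^ da = 9c
5e ^ 82 = dc
4c ^ ad = e1
d9 ^ 1e = c7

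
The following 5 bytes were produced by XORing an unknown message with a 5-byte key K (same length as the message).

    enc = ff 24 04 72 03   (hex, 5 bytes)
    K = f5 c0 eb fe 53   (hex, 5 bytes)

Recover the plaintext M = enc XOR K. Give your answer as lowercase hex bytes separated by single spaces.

ff ⊕ f5 = 0a
24 ⊕ c0 = e4
04 ⊕ eb = ef
72 ⊕ fe = 8c
03 ⊕ 53 = 50

0a e4 ef 8c 50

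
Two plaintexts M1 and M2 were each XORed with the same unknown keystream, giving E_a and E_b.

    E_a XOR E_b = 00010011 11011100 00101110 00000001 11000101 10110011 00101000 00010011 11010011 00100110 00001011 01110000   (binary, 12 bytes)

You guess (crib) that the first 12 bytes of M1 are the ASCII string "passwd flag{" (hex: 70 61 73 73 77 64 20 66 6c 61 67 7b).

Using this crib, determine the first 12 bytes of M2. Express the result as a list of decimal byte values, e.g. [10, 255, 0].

[99, 189, 93, 114, 178, 215, 8, 117, 191, 71, 108, 11]

Since E_a ⊕ E_b = M1 ⊕ M2, XORing with the guessed M1 bytes yields the corresponding M2 bytes: M2 = (E_a ⊕ E_b) ⊕ M1.
00010011 XOR 01110000 = 01100011
11011100 XOR 01100001 = 10111101
00101110 XOR 01110011 = 01011101
00000001 XOR 01110011 = 01110010
11000101 XOR 01110111 = 10110010
10110011 XOR 01100100 = 11010111
00101000 XOR 00100000 = 00001000
00010011 XOR 01100110 = 01110101
11010011 XOR 01101100 = 10111111
00100110 XOR 01100001 = 01000111
00001011 XOR 01100111 = 01101100
01110000 XOR 01111011 = 00001011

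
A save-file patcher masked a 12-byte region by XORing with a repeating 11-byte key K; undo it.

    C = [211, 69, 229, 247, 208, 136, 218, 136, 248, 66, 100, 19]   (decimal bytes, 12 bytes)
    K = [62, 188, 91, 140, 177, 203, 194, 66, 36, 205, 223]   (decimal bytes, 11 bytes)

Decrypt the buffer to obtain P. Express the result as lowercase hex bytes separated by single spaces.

The 11-byte key repeats, so the effective keystream is 3e bc 5b 8c b1 cb c2 42 24 cd df 3e.
byte 0: d3 ⊕ 3e = ed
byte 1: 45 ⊕ bc = f9
byte 2: e5 ⊕ 5b = be
byte 3: f7 ⊕ 8c = 7b
byte 4: d0 ⊕ b1 = 61
byte 5: 88 ⊕ cb = 43
byte 6: da ⊕ c2 = 18
byte 7: 88 ⊕ 42 = ca
byte 8: f8 ⊕ 24 = dc
byte 9: 42 ⊕ cd = 8f
byte 10: 64 ⊕ df = bb
byte 11: 13 ⊕ 3e = 2d

ed f9 be 7b 61 43 18 ca dc 8f bb 2d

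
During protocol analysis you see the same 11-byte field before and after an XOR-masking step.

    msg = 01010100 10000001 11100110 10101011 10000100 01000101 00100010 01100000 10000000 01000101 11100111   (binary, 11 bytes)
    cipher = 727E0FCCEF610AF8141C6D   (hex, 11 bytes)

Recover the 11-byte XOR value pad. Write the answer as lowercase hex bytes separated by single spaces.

26 ff e9 67 6b 24 28 98 94 59 8a

Since cipher = msg ⊕ pad, XORing both sides with msg gives pad = msg ⊕ cipher.
54 ⊕ 72 = 26
81 ⊕ 7e = ff
e6 ⊕ 0f = e9
ab ⊕ cc = 67
84 ⊕ ef = 6b
45 ⊕ 61 = 24
22 ⊕ 0a = 28
60 ⊕ f8 = 98
80 ⊕ 14 = 94
45 ⊕ 1c = 59
e7 ⊕ 6d = 8a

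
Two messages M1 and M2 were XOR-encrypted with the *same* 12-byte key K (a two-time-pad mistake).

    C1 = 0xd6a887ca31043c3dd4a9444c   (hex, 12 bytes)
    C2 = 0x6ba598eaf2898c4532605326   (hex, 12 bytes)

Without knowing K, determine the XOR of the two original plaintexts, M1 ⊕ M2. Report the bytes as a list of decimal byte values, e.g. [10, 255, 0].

[189, 13, 31, 32, 195, 141, 176, 120, 230, 201, 23, 106]

C1 ⊕ C2 = (M1 ⊕ K) ⊕ (M2 ⊕ K) = M1 ⊕ M2 — the shared key cancels under XOR.
byte 0: 11010110 ^ 01101011 = 10111101
byte 1: 10101000 ^ 10100101 = 00001101
byte 2: 10000111 ^ 10011000 = 00011111
byte 3: 11001010 ^ 11101010 = 00100000
byte 4: 00110001 ^ 11110010 = 11000011
byte 5: 00000100 ^ 10001001 = 10001101
byte 6: 00111100 ^ 10001100 = 10110000
byte 7: 00111101 ^ 01000101 = 01111000
byte 8: 11010100 ^ 00110010 = 11100110
byte 9: 10101001 ^ 01100000 = 11001001
byte 10: 01000100 ^ 01010011 = 00010111
byte 11: 01001100 ^ 00100110 = 01101010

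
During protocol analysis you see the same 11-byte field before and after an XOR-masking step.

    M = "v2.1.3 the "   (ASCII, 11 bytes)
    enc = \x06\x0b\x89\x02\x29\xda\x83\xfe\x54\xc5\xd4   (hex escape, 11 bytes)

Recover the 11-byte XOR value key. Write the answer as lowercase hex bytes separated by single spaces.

Since enc = M ⊕ key, XORing both sides with M gives key = M ⊕ enc.
byte 0: 01110110 xor 00000110 = 01110000
byte 1: 00110010 xor 00001011 = 00111001
byte 2: 00101110 xor 10001001 = 10100111
byte 3: 00110001 xor 00000010 = 00110011
byte 4: 00101110 xor 00101001 = 00000111
byte 5: 00110011 xor 11011010 = 11101001
byte 6: 00100000 xor 10000011 = 10100011
byte 7: 01110100 xor 11111110 = 10001010
byte 8: 01101000 xor 01010100 = 00111100
byte 9: 01100101 xor 11000101 = 10100000
byte 10: 00100000 xor 11010100 = 11110100

70 39 a7 33 07 e9 a3 8a 3c a0 f4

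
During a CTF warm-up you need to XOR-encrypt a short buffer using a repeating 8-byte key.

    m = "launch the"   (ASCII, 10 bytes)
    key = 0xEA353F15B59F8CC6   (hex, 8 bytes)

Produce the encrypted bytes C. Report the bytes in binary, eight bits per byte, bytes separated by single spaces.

10000110 01010100 01001010 01111011 11010110 11110111 10101100 10110010 10000010 01010000

The 8-byte key repeats, so the effective keystream is ea 35 3f 15 b5 9f 8c c6 ea 35.
byte 0: 6c ⊕ ea = 86
byte 1: 61 ⊕ 35 = 54
byte 2: 75 ⊕ 3f = 4a
byte 3: 6e ⊕ 15 = 7b
byte 4: 63 ⊕ b5 = d6
byte 5: 68 ⊕ 9f = f7
byte 6: 20 ⊕ 8c = ac
byte 7: 74 ⊕ c6 = b2
byte 8: 68 ⊕ ea = 82
byte 9: 65 ⊕ 35 = 50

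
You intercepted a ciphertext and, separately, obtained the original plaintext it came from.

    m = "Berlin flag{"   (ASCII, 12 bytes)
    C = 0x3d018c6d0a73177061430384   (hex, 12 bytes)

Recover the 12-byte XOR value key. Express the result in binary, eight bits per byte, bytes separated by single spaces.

Since C = m ⊕ key, XORing both sides with m gives key = m ⊕ C.
01000010 xor 00111101 = 01111111
01100101 xor 00000001 = 01100100
01110010 xor 10001100 = 11111110
01101100 xor 01101101 = 00000001
01101001 xor 00001010 = 01100011
01101110 xor 01110011 = 00011101
00100000 xor 00010111 = 00110111
01100110 xor 01110000 = 00010110
01101100 xor 01100001 = 00001101
01100001 xor 01000011 = 00100010
01100111 xor 00000011 = 01100100
01111011 xor 10000100 = 11111111

01111111 01100100 11111110 00000001 01100011 00011101 00110111 00010110 00001101 00100010 01100100 11111111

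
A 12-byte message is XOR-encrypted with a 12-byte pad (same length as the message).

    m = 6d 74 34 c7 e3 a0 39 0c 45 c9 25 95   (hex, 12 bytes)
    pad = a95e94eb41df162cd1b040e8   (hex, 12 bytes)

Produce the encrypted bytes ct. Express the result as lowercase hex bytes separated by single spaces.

XOR is its own inverse, so applying the key byte-wise gives the result directly.
6d xor a9 = c4
74 xor 5e = 2a
34 xor 94 = a0
c7 xor eb = 2c
e3 xor 41 = a2
a0 xor df = 7f
39 xor 16 = 2f
0c xor 2c = 20
45 xor d1 = 94
c9 xor b0 = 79
25 xor 40 = 65
95 xor e8 = 7d

c4 2a a0 2c a2 7f 2f 20 94 79 65 7d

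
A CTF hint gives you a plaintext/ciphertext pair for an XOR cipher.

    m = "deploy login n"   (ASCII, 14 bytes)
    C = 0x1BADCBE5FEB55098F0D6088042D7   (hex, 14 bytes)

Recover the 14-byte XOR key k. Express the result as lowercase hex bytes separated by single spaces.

Since C = m ⊕ k, XORing both sides with m gives k = m ⊕ C.
byte 0: 01100100 ^ 00011011 = 01111111
byte 1: 01100101 ^ 10101101 = 11001000
byte 2: 01110000 ^ 11001011 = 10111011
byte 3: 01101100 ^ 11100101 = 10001001
byte 4: 01101111 ^ 11111110 = 10010001
byte 5: 01111001 ^ 10110101 = 11001100
byte 6: 00100000 ^ 01010000 = 01110000
byte 7: 01101100 ^ 10011000 = 11110100
byte 8: 01101111 ^ 11110000 = 10011111
byte 9: 01100111 ^ 11010110 = 10110001
byte 10: 01101001 ^ 00001000 = 01100001
byte 11: 01101110 ^ 10000000 = 11101110
byte 12: 00100000 ^ 01000010 = 01100010
byte 13: 01101110 ^ 11010111 = 10111001

7f c8 bb 89 91 cc 70 f4 9f b1 61 ee 62 b9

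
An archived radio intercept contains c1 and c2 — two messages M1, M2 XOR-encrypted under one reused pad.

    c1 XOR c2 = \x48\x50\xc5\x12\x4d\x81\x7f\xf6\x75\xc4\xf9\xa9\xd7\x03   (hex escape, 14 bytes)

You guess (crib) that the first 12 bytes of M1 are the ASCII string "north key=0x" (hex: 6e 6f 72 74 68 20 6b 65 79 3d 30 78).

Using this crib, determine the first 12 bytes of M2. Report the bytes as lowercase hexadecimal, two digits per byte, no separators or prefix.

263fb76625a114930cf9c9d1

Since c1 ⊕ c2 = M1 ⊕ M2, XORing with the guessed M1 bytes yields the corresponding M2 bytes: M2 = (c1 ⊕ c2) ⊕ M1.
48 xor 6e = 26
50 xor 6f = 3f
c5 xor 72 = b7
12 xor 74 = 66
4d xor 68 = 25
81 xor 20 = a1
7f xor 6b = 14
f6 xor 65 = 93
75 xor 79 = 0c
c4 xor 3d = f9
f9 xor 30 = c9
a9 xor 78 = d1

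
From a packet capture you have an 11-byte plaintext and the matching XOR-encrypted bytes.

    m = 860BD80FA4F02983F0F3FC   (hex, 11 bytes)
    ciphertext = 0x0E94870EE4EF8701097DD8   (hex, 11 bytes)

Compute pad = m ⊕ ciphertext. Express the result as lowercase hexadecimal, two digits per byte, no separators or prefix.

Since ciphertext = m ⊕ pad, XORing both sides with m gives pad = m ⊕ ciphertext.
86 ^ 0e = 88
0b ^ 94 = 9f
d8 ^ 87 = 5f
0f ^ 0e = 01
a4 ^ e4 = 40
f0 ^ ef = 1f
29 ^ 87 = ae
83 ^ 01 = 82
f0 ^ 09 = f9
f3 ^ 7d = 8e
fc ^ d8 = 24

889f5f01401fae82f98e24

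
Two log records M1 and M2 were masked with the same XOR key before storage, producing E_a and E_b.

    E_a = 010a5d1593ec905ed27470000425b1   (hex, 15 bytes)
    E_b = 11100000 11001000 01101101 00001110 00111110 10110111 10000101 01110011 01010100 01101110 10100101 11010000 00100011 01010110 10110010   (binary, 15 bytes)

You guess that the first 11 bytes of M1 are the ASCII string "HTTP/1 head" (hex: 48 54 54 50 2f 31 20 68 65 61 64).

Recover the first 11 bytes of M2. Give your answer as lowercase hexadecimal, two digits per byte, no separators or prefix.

First, E_a ⊕ E_b = (M1 ⊕ K) ⊕ (M2 ⊕ K) = M1 ⊕ M2, so the key drops out. Then M2 = (M1 ⊕ M2) ⊕ M1 over the first 11 bytes.
byte 0: (01 ^ e0) ^ 48 = e1 ^ 48 = a9
byte 1: (0a ^ c8) ^ 54 = c2 ^ 54 = 96
byte 2: (5d ^ 6d) ^ 54 = 30 ^ 54 = 64
byte 3: (15 ^ 0e) ^ 50 = 1b ^ 50 = 4b
byte 4: (93 ^ 3e) ^ 2f = ad ^ 2f = 82
byte 5: (ec ^ b7) ^ 31 = 5b ^ 31 = 6a
byte 6: (90 ^ 85) ^ 20 = 15 ^ 20 = 35
byte 7: (5e ^ 73) ^ 68 = 2d ^ 68 = 45
byte 8: (d2 ^ 54) ^ 65 = 86 ^ 65 = e3
byte 9: (74 ^ 6e) ^ 61 = 1a ^ 61 = 7b
byte 10: (70 ^ a5) ^ 64 = d5 ^ 64 = b1

a996644b826a3545e37bb1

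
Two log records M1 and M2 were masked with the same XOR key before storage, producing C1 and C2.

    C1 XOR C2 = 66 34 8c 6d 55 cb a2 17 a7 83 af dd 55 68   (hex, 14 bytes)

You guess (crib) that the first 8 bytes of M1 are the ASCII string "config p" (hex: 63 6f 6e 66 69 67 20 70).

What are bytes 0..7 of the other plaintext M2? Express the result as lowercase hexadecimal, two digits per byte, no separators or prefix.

055be20b3cac8267

Since C1 ⊕ C2 = M1 ⊕ M2, XORing with the guessed M1 bytes yields the corresponding M2 bytes: M2 = (C1 ⊕ C2) ⊕ M1.
102 XOR  99 =   5
 52 XOR 111 =  91
140 XOR 110 = 226
109 XOR 102 =  11
 85 XOR 105 =  60
203 XOR 103 = 172
162 XOR  32 = 130
 23 XOR 112 = 103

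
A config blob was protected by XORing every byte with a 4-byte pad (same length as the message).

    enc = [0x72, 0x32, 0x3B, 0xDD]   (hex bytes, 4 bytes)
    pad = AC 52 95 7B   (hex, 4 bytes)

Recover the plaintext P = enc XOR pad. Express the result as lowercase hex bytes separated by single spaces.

de 60 ae a6

114 XOR 172 = 222
 50 XOR  82 =  96
 59 XOR 149 = 174
221 XOR 123 = 166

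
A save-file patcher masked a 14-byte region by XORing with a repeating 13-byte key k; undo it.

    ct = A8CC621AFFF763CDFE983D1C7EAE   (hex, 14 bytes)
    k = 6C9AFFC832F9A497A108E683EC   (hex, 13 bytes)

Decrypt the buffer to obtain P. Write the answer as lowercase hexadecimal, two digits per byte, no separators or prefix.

The 13-byte key repeats, so the effective keystream is 6c 9a ff c8 32 f9 a4 97 a1 08 e6 83 ec 6c.
byte 0: a8 ⊕ 6c = c4
byte 1: cc ⊕ 9a = 56
byte 2: 62 ⊕ ff = 9d
byte 3: 1a ⊕ c8 = d2
byte 4: ff ⊕ 32 = cd
byte 5: f7 ⊕ f9 = 0e
byte 6: 63 ⊕ a4 = c7
byte 7: cd ⊕ 97 = 5a
byte 8: fe ⊕ a1 = 5f
byte 9: 98 ⊕ 08 = 90
byte 10: 3d ⊕ e6 = db
byte 11: 1c ⊕ 83 = 9f
byte 12: 7e ⊕ ec = 92
byte 13: ae ⊕ 6c = c2

c4569dd2cd0ec75a5f90db9f92c2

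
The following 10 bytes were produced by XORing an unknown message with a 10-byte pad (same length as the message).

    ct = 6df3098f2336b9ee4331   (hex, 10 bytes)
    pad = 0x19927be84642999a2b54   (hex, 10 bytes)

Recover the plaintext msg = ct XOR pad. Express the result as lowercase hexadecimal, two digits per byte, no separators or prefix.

74617267657420746865

XOR is its own inverse, so applying the key byte-wise gives the result directly.
6d XOR 19 = 74
f3 XOR 92 = 61
09 XOR 7b = 72
8f XOR e8 = 67
23 XOR 46 = 65
36 XOR 42 = 74
b9 XOR 99 = 20
ee XOR 9a = 74
43 XOR 2b = 68
31 XOR 54 = 65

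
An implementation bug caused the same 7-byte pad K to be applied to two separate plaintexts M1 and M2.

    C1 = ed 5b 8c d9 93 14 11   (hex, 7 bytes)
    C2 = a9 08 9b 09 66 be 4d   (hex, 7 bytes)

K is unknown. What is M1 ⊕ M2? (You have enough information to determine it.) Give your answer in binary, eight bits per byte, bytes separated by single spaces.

01000100 01010011 00010111 11010000 11110101 10101010 01011100

C1 ⊕ C2 = (M1 ⊕ K) ⊕ (M2 ⊕ K) = M1 ⊕ M2 — the shared key cancels under XOR.
byte 0: 11101101 ⊕ 10101001 = 01000100
byte 1: 01011011 ⊕ 00001000 = 01010011
byte 2: 10001100 ⊕ 10011011 = 00010111
byte 3: 11011001 ⊕ 00001001 = 11010000
byte 4: 10010011 ⊕ 01100110 = 11110101
byte 5: 00010100 ⊕ 10111110 = 10101010
byte 6: 00010001 ⊕ 01001101 = 01011100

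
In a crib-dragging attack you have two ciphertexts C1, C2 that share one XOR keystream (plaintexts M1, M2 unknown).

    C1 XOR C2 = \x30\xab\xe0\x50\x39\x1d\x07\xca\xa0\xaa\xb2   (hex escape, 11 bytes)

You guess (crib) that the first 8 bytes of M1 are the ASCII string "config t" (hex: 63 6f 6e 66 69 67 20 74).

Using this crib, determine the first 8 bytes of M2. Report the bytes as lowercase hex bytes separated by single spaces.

53 c4 8e 36 50 7a 27 be

Since C1 ⊕ C2 = M1 ⊕ M2, XORing with the guessed M1 bytes yields the corresponding M2 bytes: M2 = (C1 ⊕ C2) ⊕ M1.
30 ^ 63 = 53
ab ^ 6f = c4
e0 ^ 6e = 8e
50 ^ 66 = 36
39 ^ 69 = 50
1d ^ 67 = 7a
07 ^ 20 = 27
ca ^ 74 = be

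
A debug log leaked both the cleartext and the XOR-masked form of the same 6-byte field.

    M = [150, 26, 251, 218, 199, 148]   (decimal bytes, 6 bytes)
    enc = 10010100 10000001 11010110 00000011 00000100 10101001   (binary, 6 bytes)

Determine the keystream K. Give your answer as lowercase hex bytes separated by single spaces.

Since enc = M ⊕ K, XORing both sides with M gives K = M ⊕ enc.
96 ⊕ 94 = 02
1a ⊕ 81 = 9b
fb ⊕ d6 = 2d
da ⊕ 03 = d9
c7 ⊕ 04 = c3
94 ⊕ a9 = 3d

02 9b 2d d9 c3 3d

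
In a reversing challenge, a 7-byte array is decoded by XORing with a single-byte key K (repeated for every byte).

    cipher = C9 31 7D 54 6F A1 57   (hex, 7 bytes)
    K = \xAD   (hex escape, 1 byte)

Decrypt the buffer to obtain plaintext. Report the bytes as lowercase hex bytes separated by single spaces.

The 1-byte key repeats, so the effective keystream is ad ad ad ad ad ad ad.
byte 0: c9 XOR ad = 64
byte 1: 31 XOR ad = 9c
byte 2: 7d XOR ad = d0
byte 3: 54 XOR ad = f9
byte 4: 6f XOR ad = c2
byte 5: a1 XOR ad = 0c
byte 6: 57 XOR ad = fa

64 9c d0 f9 c2 0c fa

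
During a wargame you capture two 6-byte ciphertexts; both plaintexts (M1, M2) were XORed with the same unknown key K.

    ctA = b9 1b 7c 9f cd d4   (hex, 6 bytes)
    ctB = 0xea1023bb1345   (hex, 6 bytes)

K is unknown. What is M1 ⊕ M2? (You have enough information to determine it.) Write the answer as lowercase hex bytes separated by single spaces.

ctA ⊕ ctB = (M1 ⊕ K) ⊕ (M2 ⊕ K) = M1 ⊕ M2 — the shared key cancels under XOR.
185 xor 234 =  83
 27 xor  16 =  11
124 xor  35 =  95
159 xor 187 =  36
205 xor  19 = 222
212 xor  69 = 145

53 0b 5f 24 de 91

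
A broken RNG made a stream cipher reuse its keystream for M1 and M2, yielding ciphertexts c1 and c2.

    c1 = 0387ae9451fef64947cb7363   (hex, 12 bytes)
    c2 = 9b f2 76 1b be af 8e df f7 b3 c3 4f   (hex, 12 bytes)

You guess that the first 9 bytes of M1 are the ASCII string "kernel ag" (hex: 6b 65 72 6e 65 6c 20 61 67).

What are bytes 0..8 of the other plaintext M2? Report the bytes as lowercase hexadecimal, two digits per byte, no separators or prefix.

f310aae18a3d58f7d7

First, c1 ⊕ c2 = (M1 ⊕ K) ⊕ (M2 ⊕ K) = M1 ⊕ M2, so the key drops out. Then M2 = (M1 ⊕ M2) ⊕ M1 over the first 9 bytes.
byte 0: (03 XOR 9b) XOR 6b = 98 XOR 6b = f3
byte 1: (87 XOR f2) XOR 65 = 75 XOR 65 = 10
byte 2: (ae XOR 76) XOR 72 = d8 XOR 72 = aa
byte 3: (94 XOR 1b) XOR 6e = 8f XOR 6e = e1
byte 4: (51 XOR be) XOR 65 = ef XOR 65 = 8a
byte 5: (fe XOR af) XOR 6c = 51 XOR 6c = 3d
byte 6: (f6 XOR 8e) XOR 20 = 78 XOR 20 = 58
byte 7: (49 XOR df) XOR 61 = 96 XOR 61 = f7
byte 8: (47 XOR f7) XOR 67 = b0 XOR 67 = d7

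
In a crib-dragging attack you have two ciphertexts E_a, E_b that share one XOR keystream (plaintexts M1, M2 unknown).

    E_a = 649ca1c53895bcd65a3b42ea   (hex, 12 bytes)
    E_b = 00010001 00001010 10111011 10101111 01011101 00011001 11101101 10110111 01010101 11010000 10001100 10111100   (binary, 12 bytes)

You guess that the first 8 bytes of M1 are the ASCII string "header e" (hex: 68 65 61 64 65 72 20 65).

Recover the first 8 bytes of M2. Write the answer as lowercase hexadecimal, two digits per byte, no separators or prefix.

First, E_a ⊕ E_b = (M1 ⊕ K) ⊕ (M2 ⊕ K) = M1 ⊕ M2, so the key drops out. Then M2 = (M1 ⊕ M2) ⊕ M1 over the first 8 bytes.
byte 0: (64 XOR 11) XOR 68 = 75 XOR 68 = 1d
byte 1: (9c XOR 0a) XOR 65 = 96 XOR 65 = f3
byte 2: (a1 XOR bb) XOR 61 = 1a XOR 61 = 7b
byte 3: (c5 XOR af) XOR 64 = 6a XOR 64 = 0e
byte 4: (38 XOR 5d) XOR 65 = 65 XOR 65 = 00
byte 5: (95 XOR 19) XOR 72 = 8c XOR 72 = fe
byte 6: (bc XOR ed) XOR 20 = 51 XOR 20 = 71
byte 7: (d6 XOR b7) XOR 65 = 61 XOR 65 = 04

1df37b0e00fe7104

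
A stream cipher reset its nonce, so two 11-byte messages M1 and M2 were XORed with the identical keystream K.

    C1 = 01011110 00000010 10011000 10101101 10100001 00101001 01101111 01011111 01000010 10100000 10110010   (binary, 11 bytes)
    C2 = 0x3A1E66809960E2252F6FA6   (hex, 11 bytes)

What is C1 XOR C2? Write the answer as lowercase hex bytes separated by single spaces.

64 1c fe 2d 38 49 8d 7a 6d cf 14

C1 ⊕ C2 = (M1 ⊕ K) ⊕ (M2 ⊕ K) = M1 ⊕ M2 — the shared key cancels under XOR.
01011110 XOR 00111010 = 01100100
00000010 XOR 00011110 = 00011100
10011000 XOR 01100110 = 11111110
10101101 XOR 10000000 = 00101101
10100001 XOR 10011001 = 00111000
00101001 XOR 01100000 = 01001001
01101111 XOR 11100010 = 10001101
01011111 XOR 00100101 = 01111010
01000010 XOR 00101111 = 01101101
10100000 XOR 01101111 = 11001111
10110010 XOR 10100110 = 00010100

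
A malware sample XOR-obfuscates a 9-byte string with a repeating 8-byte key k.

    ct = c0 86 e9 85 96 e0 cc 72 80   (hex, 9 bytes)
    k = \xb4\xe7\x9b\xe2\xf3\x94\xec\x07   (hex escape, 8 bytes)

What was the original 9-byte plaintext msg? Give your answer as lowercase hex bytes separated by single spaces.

The 8-byte key repeats, so the effective keystream is b4 e7 9b e2 f3 94 ec 07 b4.
byte 0: c0 ^ b4 = 74
byte 1: 86 ^ e7 = 61
byte 2: e9 ^ 9b = 72
byte 3: 85 ^ e2 = 67
byte 4: 96 ^ f3 = 65
byte 5: e0 ^ 94 = 74
byte 6: cc ^ ec = 20
byte 7: 72 ^ 07 = 75
byte 8: 80 ^ b4 = 34

74 61 72 67 65 74 20 75 34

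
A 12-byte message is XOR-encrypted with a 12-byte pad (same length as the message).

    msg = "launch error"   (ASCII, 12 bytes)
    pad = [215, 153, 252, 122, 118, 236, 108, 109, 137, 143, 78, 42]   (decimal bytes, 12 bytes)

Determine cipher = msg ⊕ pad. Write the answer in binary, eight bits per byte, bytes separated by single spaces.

10111011 11111000 10001001 00010100 00010101 10000100 01001100 00001000 11111011 11111101 00100001 01011000

XOR is its own inverse, so applying the key byte-wise gives the result directly.
6c XOR d7 = bb
61 XOR 99 = f8
75 XOR fc = 89
6e XOR 7a = 14
63 XOR 76 = 15
68 XOR ec = 84
20 XOR 6c = 4c
65 XOR 6d = 08
72 XOR 89 = fb
72 XOR 8f = fd
6f XOR 4e = 21
72 XOR 2a = 58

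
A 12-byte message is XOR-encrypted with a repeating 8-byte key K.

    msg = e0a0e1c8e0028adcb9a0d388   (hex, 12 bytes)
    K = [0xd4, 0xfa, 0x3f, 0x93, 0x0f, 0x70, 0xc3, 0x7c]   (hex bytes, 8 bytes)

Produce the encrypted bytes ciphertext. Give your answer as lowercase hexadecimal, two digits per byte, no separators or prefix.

The 8-byte key repeats, so the effective keystream is d4 fa 3f 93 0f 70 c3 7c d4 fa 3f 93.
byte 0: e0 XOR d4 = 34
byte 1: a0 XOR fa = 5a
byte 2: e1 XOR 3f = de
byte 3: c8 XOR 93 = 5b
byte 4: e0 XOR 0f = ef
byte 5: 02 XOR 70 = 72
byte 6: 8a XOR c3 = 49
byte 7: dc XOR 7c = a0
byte 8: b9 XOR d4 = 6d
byte 9: a0 XOR fa = 5a
byte 10: d3 XOR 3f = ec
byte 11: 88 XOR 93 = 1b

345ade5bef7249a06d5aec1b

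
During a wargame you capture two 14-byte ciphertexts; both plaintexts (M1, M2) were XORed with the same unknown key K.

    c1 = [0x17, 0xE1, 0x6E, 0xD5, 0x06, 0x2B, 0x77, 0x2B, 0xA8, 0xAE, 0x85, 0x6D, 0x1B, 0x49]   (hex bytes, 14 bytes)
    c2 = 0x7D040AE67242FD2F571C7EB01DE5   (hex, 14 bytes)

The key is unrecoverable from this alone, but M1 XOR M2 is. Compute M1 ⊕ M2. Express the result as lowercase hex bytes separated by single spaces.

6a e5 64 33 74 69 8a 04 ff b2 fb dd 06 ac

c1 ⊕ c2 = (M1 ⊕ K) ⊕ (M2 ⊕ K) = M1 ⊕ M2 — the shared key cancels under XOR.
byte 0: 17 XOR 7d = 6a
byte 1: e1 XOR 04 = e5
byte 2: 6e XOR 0a = 64
byte 3: d5 XOR e6 = 33
byte 4: 06 XOR 72 = 74
byte 5: 2b XOR 42 = 69
byte 6: 77 XOR fd = 8a
byte 7: 2b XOR 2f = 04
byte 8: a8 XOR 57 = ff
byte 9: ae XOR 1c = b2
byte 10: 85 XOR 7e = fb
byte 11: 6d XOR b0 = dd
byte 12: 1b XOR 1d = 06
byte 13: 49 XOR e5 = ac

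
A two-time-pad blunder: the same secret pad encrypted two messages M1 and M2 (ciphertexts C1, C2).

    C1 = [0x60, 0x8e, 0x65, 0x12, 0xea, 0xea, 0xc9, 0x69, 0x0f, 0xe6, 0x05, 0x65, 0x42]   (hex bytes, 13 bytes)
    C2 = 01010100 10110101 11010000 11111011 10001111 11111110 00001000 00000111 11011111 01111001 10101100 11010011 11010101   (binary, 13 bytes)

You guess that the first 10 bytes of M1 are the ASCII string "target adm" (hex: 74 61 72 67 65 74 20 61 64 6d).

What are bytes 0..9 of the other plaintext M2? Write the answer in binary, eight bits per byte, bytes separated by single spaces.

First, C1 ⊕ C2 = (M1 ⊕ K) ⊕ (M2 ⊕ K) = M1 ⊕ M2, so the key drops out. Then M2 = (M1 ⊕ M2) ⊕ M1 over the first 10 bytes.
byte 0: (60 ⊕ 54) ⊕ 74 = 34 ⊕ 74 = 40
byte 1: (8e ⊕ b5) ⊕ 61 = 3b ⊕ 61 = 5a
byte 2: (65 ⊕ d0) ⊕ 72 = b5 ⊕ 72 = c7
byte 3: (12 ⊕ fb) ⊕ 67 = e9 ⊕ 67 = 8e
byte 4: (ea ⊕ 8f) ⊕ 65 = 65 ⊕ 65 = 00
byte 5: (ea ⊕ fe) ⊕ 74 = 14 ⊕ 74 = 60
byte 6: (c9 ⊕ 08) ⊕ 20 = c1 ⊕ 20 = e1
byte 7: (69 ⊕ 07) ⊕ 61 = 6e ⊕ 61 = 0f
byte 8: (0f ⊕ df) ⊕ 64 = d0 ⊕ 64 = b4
byte 9: (e6 ⊕ 79) ⊕ 6d = 9f ⊕ 6d = f2

01000000 01011010 11000111 10001110 00000000 01100000 11100001 00001111 10110100 11110010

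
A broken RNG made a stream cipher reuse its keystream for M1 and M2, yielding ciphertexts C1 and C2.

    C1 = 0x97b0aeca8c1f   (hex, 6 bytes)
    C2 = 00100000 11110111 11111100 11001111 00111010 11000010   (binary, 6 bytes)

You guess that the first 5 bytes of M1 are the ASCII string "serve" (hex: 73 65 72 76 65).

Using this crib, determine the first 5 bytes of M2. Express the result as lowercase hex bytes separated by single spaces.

First, C1 ⊕ C2 = (M1 ⊕ K) ⊕ (M2 ⊕ K) = M1 ⊕ M2, so the key drops out. Then M2 = (M1 ⊕ M2) ⊕ M1 over the first 5 bytes.
byte 0: (97 ⊕ 20) ⊕ 73 = b7 ⊕ 73 = c4
byte 1: (b0 ⊕ f7) ⊕ 65 = 47 ⊕ 65 = 22
byte 2: (ae ⊕ fc) ⊕ 72 = 52 ⊕ 72 = 20
byte 3: (ca ⊕ cf) ⊕ 76 = 05 ⊕ 76 = 73
byte 4: (8c ⊕ 3a) ⊕ 65 = b6 ⊕ 65 = d3

c4 22 20 73 d3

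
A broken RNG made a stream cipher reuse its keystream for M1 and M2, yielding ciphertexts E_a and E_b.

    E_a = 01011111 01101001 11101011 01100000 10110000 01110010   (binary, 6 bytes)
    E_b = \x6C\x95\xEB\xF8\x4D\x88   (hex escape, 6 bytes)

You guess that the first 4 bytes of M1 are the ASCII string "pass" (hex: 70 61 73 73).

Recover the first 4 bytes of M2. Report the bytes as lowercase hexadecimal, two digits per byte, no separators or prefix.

First, E_a ⊕ E_b = (M1 ⊕ K) ⊕ (M2 ⊕ K) = M1 ⊕ M2, so the key drops out. Then M2 = (M1 ⊕ M2) ⊕ M1 over the first 4 bytes.
byte 0: (5f ⊕ 6c) ⊕ 70 = 33 ⊕ 70 = 43
byte 1: (69 ⊕ 95) ⊕ 61 = fc ⊕ 61 = 9d
byte 2: (eb ⊕ eb) ⊕ 73 = 00 ⊕ 73 = 73
byte 3: (60 ⊕ f8) ⊕ 73 = 98 ⊕ 73 = eb

439d73eb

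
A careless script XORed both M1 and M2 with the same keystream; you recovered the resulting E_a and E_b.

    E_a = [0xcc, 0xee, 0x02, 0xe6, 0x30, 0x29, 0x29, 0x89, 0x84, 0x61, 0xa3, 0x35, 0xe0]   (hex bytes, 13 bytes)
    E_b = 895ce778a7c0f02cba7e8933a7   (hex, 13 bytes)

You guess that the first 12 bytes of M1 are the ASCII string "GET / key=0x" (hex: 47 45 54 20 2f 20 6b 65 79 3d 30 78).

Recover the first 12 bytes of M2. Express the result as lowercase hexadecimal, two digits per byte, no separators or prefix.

02f7b1beb8c9b2c047221a7e

First, E_a ⊕ E_b = (M1 ⊕ K) ⊕ (M2 ⊕ K) = M1 ⊕ M2, so the key drops out. Then M2 = (M1 ⊕ M2) ⊕ M1 over the first 12 bytes.
byte 0: (cc XOR 89) XOR 47 = 45 XOR 47 = 02
byte 1: (ee XOR 5c) XOR 45 = b2 XOR 45 = f7
byte 2: (02 XOR e7) XOR 54 = e5 XOR 54 = b1
byte 3: (e6 XOR 78) XOR 20 = 9e XOR 20 = be
byte 4: (30 XOR a7) XOR 2f = 97 XOR 2f = b8
byte 5: (29 XOR c0) XOR 20 = e9 XOR 20 = c9
byte 6: (29 XOR f0) XOR 6b = d9 XOR 6b = b2
byte 7: (89 XOR 2c) XOR 65 = a5 XOR 65 = c0
byte 8: (84 XOR ba) XOR 79 = 3e XOR 79 = 47
byte 9: (61 XOR 7e) XOR 3d = 1f XOR 3d = 22
byte 10: (a3 XOR 89) XOR 30 = 2a XOR 30 = 1a
byte 11: (35 XOR 33) XOR 78 = 06 XOR 78 = 7e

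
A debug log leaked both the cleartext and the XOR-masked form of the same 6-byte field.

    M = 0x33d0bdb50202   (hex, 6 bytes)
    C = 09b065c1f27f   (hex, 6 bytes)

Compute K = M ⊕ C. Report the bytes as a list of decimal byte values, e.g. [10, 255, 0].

Since C = M ⊕ K, XORing both sides with M gives K = M ⊕ C.
33 ⊕ 09 = 3a
d0 ⊕ b0 = 60
bd ⊕ 65 = d8
b5 ⊕ c1 = 74
02 ⊕ f2 = f0
02 ⊕ 7f = 7d

[58, 96, 216, 116, 240, 125]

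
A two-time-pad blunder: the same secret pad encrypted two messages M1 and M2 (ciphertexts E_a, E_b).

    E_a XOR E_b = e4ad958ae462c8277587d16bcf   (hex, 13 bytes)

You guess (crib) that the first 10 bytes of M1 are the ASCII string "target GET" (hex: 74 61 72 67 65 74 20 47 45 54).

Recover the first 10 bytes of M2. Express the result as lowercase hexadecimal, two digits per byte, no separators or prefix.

Since E_a ⊕ E_b = M1 ⊕ M2, XORing with the guessed M1 bytes yields the corresponding M2 bytes: M2 = (E_a ⊕ E_b) ⊕ M1.
e4 XOR 74 = 90
ad XOR 61 = cc
95 XOR 72 = e7
8a XOR 67 = ed
e4 XOR 65 = 81
62 XOR 74 = 16
c8 XOR 20 = e8
27 XOR 47 = 60
75 XOR 45 = 30
87 XOR 54 = d3

90cce7ed8116e86030d3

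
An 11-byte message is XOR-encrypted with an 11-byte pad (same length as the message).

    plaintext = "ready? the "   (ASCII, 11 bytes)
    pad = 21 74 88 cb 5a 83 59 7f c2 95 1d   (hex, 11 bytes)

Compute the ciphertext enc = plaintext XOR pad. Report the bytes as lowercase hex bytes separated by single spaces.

72 ^ 21 = 53
65 ^ 74 = 11
61 ^ 88 = e9
64 ^ cb = af
79 ^ 5a = 23
3f ^ 83 = bc
20 ^ 59 = 79
74 ^ 7f = 0b
68 ^ c2 = aa
65 ^ 95 = f0
20 ^ 1d = 3d

53 11 e9 af 23 bc 79 0b aa f0 3d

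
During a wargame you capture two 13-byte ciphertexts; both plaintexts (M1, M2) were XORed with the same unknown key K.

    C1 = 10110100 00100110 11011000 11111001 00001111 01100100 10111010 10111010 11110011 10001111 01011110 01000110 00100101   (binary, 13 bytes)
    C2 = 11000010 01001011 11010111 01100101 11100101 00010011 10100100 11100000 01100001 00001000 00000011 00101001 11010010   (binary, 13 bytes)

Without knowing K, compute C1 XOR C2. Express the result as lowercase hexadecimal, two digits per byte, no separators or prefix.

C1 ⊕ C2 = (M1 ⊕ K) ⊕ (M2 ⊕ K) = M1 ⊕ M2 — the shared key cancels under XOR.
byte 0: 180 XOR 194 = 118
byte 1:  38 XOR  75 = 109
byte 2: 216 XOR 215 =  15
byte 3: 249 XOR 101 = 156
byte 4:  15 XOR 229 = 234
byte 5: 100 XOR  19 = 119
byte 6: 186 XOR 164 =  30
byte 7: 186 XOR 224 =  90
byte 8: 243 XOR  97 = 146
byte 9: 143 XOR   8 = 135
byte 10:  94 XOR   3 =  93
byte 11:  70 XOR  41 = 111
byte 12:  37 XOR 210 = 247

766d0f9cea771e5a92875d6ff7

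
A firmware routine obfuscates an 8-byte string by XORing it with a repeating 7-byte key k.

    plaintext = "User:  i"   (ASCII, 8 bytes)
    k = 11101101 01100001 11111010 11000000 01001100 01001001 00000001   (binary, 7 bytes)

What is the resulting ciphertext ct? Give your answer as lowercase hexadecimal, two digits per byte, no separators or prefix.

b8129fb276692184

The 7-byte key repeats, so the effective keystream is ed 61 fa c0 4c 49 01 ed.
byte 0:  85 xor 237 = 184
byte 1: 115 xor  97 =  18
byte 2: 101 xor 250 = 159
byte 3: 114 xor 192 = 178
byte 4:  58 xor  76 = 118
byte 5:  32 xor  73 = 105
byte 6:  32 xor   1 =  33
byte 7: 105 xor 237 = 132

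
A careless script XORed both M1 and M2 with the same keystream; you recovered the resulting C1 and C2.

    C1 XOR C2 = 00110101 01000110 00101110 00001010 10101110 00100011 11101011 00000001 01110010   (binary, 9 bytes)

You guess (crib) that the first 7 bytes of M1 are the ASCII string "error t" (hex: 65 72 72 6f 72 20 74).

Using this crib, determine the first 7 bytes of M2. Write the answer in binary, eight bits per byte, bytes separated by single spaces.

Since C1 ⊕ C2 = M1 ⊕ M2, XORing with the guessed M1 bytes yields the corresponding M2 bytes: M2 = (C1 ⊕ C2) ⊕ M1.
35 XOR 65 = 50
46 XOR 72 = 34
2e XOR 72 = 5c
0a XOR 6f = 65
ae XOR 72 = dc
23 XOR 20 = 03
eb XOR 74 = 9f

01010000 00110100 01011100 01100101 11011100 00000011 10011111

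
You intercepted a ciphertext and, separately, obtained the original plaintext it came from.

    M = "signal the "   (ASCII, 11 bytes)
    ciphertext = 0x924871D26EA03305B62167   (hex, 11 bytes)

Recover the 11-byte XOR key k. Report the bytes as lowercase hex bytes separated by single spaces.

e1 21 16 bc 0f cc 13 71 de 44 47

Since ciphertext = M ⊕ k, XORing both sides with M gives k = M ⊕ ciphertext.
73 XOR 92 = e1
69 XOR 48 = 21
67 XOR 71 = 16
6e XOR d2 = bc
61 XOR 6e = 0f
6c XOR a0 = cc
20 XOR 33 = 13
74 XOR 05 = 71
68 XOR b6 = de
65 XOR 21 = 44
20 XOR 67 = 47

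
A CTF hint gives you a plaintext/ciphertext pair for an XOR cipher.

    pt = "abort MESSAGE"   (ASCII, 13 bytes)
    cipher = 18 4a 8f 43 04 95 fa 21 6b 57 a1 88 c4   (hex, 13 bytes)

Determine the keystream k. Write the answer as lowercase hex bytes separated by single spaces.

79 28 e0 31 70 b5 b7 64 38 04 e0 cf 81

Since cipher = pt ⊕ k, XORing both sides with pt gives k = pt ⊕ cipher.
 97 ⊕  24 = 121
 98 ⊕  74 =  40
111 ⊕ 143 = 224
114 ⊕  67 =  49
116 ⊕   4 = 112
 32 ⊕ 149 = 181
 77 ⊕ 250 = 183
 69 ⊕  33 = 100
 83 ⊕ 107 =  56
 83 ⊕  87 =   4
 65 ⊕ 161 = 224
 71 ⊕ 136 = 207
 69 ⊕ 196 = 129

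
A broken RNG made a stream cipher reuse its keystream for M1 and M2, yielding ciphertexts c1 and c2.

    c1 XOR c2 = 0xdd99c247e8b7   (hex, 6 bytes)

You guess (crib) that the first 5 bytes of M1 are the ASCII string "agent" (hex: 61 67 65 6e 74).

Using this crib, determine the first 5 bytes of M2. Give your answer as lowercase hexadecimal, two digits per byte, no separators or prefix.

bcfea7299c

Since c1 ⊕ c2 = M1 ⊕ M2, XORing with the guessed M1 bytes yields the corresponding M2 bytes: M2 = (c1 ⊕ c2) ⊕ M1.
dd xor 61 = bc
99 xor 67 = fe
c2 xor 65 = a7
47 xor 6e = 29
e8 xor 74 = 9c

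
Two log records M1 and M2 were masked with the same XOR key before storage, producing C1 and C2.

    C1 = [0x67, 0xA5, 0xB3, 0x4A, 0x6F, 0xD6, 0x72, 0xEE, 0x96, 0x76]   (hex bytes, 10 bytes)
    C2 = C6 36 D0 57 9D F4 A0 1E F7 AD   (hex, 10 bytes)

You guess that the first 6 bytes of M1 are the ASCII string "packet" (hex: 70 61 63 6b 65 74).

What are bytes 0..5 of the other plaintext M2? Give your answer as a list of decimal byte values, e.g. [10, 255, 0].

First, C1 ⊕ C2 = (M1 ⊕ K) ⊕ (M2 ⊕ K) = M1 ⊕ M2, so the key drops out. Then M2 = (M1 ⊕ M2) ⊕ M1 over the first 6 bytes.
byte 0: (67 ^ c6) ^ 70 = a1 ^ 70 = d1
byte 1: (a5 ^ 36) ^ 61 = 93 ^ 61 = f2
byte 2: (b3 ^ d0) ^ 63 = 63 ^ 63 = 00
byte 3: (4a ^ 57) ^ 6b = 1d ^ 6b = 76
byte 4: (6f ^ 9d) ^ 65 = f2 ^ 65 = 97
byte 5: (d6 ^ f4) ^ 74 = 22 ^ 74 = 56

[209, 242, 0, 118, 151, 86]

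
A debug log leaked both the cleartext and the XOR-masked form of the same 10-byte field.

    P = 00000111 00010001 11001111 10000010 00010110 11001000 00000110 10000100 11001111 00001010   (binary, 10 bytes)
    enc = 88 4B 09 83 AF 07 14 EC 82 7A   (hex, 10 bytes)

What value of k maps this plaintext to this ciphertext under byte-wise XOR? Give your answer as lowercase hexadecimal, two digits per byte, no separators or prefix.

8f5ac601b9cf12684d70

Since enc = P ⊕ k, XORing both sides with P gives k = P ⊕ enc.
byte 0: 00000111 ⊕ 10001000 = 10001111
byte 1: 00010001 ⊕ 01001011 = 01011010
byte 2: 11001111 ⊕ 00001001 = 11000110
byte 3: 10000010 ⊕ 10000011 = 00000001
byte 4: 00010110 ⊕ 10101111 = 10111001
byte 5: 11001000 ⊕ 00000111 = 11001111
byte 6: 00000110 ⊕ 00010100 = 00010010
byte 7: 10000100 ⊕ 11101100 = 01101000
byte 8: 11001111 ⊕ 10000010 = 01001101
byte 9: 00001010 ⊕ 01111010 = 01110000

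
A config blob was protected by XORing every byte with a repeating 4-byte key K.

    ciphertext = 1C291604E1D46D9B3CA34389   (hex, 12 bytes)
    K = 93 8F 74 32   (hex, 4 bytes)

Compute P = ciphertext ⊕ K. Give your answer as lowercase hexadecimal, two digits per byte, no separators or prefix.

8fa66236725b19a9af2c37bb

The 4-byte key repeats, so the effective keystream is 93 8f 74 32 93 8f 74 32 93 8f 74 32.
byte 0: 1c XOR 93 = 8f
byte 1: 29 XOR 8f = a6
byte 2: 16 XOR 74 = 62
byte 3: 04 XOR 32 = 36
byte 4: e1 XOR 93 = 72
byte 5: d4 XOR 8f = 5b
byte 6: 6d XOR 74 = 19
byte 7: 9b XOR 32 = a9
byte 8: 3c XOR 93 = af
byte 9: a3 XOR 8f = 2c
byte 10: 43 XOR 74 = 37
byte 11: 89 XOR 32 = bb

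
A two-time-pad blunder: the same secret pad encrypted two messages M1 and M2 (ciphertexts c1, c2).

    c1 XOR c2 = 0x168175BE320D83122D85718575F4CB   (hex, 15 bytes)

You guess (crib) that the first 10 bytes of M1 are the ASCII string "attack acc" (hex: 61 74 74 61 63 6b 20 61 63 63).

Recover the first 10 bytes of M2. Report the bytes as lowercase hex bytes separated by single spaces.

77 f5 01 df 51 66 a3 73 4e e6

Since c1 ⊕ c2 = M1 ⊕ M2, XORing with the guessed M1 bytes yields the corresponding M2 bytes: M2 = (c1 ⊕ c2) ⊕ M1.
 22 ^  97 = 119
129 ^ 116 = 245
117 ^ 116 =   1
190 ^  97 = 223
 50 ^  99 =  81
 13 ^ 107 = 102
131 ^  32 = 163
 18 ^  97 = 115
 45 ^  99 =  78
133 ^  99 = 230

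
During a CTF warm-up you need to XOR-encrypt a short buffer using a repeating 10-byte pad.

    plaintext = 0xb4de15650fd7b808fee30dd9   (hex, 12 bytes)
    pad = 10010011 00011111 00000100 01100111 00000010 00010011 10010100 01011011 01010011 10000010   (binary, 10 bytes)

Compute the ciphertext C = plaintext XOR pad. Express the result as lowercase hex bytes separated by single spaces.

27 c1 11 02 0d c4 2c 53 ad 61 9e c6

The 10-byte key repeats, so the effective keystream is 93 1f 04 67 02 13 94 5b 53 82 93 1f.
byte 0: 180 ⊕ 147 =  39
byte 1: 222 ⊕  31 = 193
byte 2:  21 ⊕   4 =  17
byte 3: 101 ⊕ 103 =   2
byte 4:  15 ⊕   2 =  13
byte 5: 215 ⊕  19 = 196
byte 6: 184 ⊕ 148 =  44
byte 7:   8 ⊕  91 =  83
byte 8: 254 ⊕  83 = 173
byte 9: 227 ⊕ 130 =  97
byte 10:  13 ⊕ 147 = 158
byte 11: 217 ⊕  31 = 198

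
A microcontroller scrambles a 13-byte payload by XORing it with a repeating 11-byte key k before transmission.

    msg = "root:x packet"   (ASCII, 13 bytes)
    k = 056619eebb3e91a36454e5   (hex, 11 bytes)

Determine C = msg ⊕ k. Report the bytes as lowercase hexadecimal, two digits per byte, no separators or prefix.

7709769a8146b1d305378e6012

The 11-byte key repeats, so the effective keystream is 05 66 19 ee bb 3e 91 a3 64 54 e5 05 66.
byte 0: 114 xor   5 = 119
byte 1: 111 xor 102 =   9
byte 2: 111 xor  25 = 118
byte 3: 116 xor 238 = 154
byte 4:  58 xor 187 = 129
byte 5: 120 xor  62 =  70
byte 6:  32 xor 145 = 177
byte 7: 112 xor 163 = 211
byte 8:  97 xor 100 =   5
byte 9:  99 xor  84 =  55
byte 10: 107 xor 229 = 142
byte 11: 101 xor   5 =  96
byte 12: 116 xor 102 =  18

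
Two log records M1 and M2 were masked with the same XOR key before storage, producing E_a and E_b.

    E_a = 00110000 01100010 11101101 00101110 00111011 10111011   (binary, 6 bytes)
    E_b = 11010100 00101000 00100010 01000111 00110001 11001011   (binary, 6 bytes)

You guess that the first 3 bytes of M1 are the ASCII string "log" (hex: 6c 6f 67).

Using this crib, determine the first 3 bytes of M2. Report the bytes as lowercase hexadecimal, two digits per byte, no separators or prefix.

8825a8

First, E_a ⊕ E_b = (M1 ⊕ K) ⊕ (M2 ⊕ K) = M1 ⊕ M2, so the key drops out. Then M2 = (M1 ⊕ M2) ⊕ M1 over the first 3 bytes.
byte 0: (30 xor d4) xor 6c = e4 xor 6c = 88
byte 1: (62 xor 28) xor 6f = 4a xor 6f = 25
byte 2: (ed xor 22) xor 67 = cf xor 67 = a8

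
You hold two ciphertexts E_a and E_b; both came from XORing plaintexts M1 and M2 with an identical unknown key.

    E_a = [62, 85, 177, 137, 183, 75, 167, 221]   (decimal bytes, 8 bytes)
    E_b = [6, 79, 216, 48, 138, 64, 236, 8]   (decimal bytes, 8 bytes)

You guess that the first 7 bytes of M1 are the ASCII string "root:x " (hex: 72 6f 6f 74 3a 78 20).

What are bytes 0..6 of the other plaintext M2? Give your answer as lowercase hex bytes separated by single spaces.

First, E_a ⊕ E_b = (M1 ⊕ K) ⊕ (M2 ⊕ K) = M1 ⊕ M2, so the key drops out. Then M2 = (M1 ⊕ M2) ⊕ M1 over the first 7 bytes.
byte 0: (3e ⊕ 06) ⊕ 72 = 38 ⊕ 72 = 4a
byte 1: (55 ⊕ 4f) ⊕ 6f = 1a ⊕ 6f = 75
byte 2: (b1 ⊕ d8) ⊕ 6f = 69 ⊕ 6f = 06
byte 3: (89 ⊕ 30) ⊕ 74 = b9 ⊕ 74 = cd
byte 4: (b7 ⊕ 8a) ⊕ 3a = 3d ⊕ 3a = 07
byte 5: (4b ⊕ 40) ⊕ 78 = 0b ⊕ 78 = 73
byte 6: (a7 ⊕ ec) ⊕ 20 = 4b ⊕ 20 = 6b

4a 75 06 cd 07 73 6b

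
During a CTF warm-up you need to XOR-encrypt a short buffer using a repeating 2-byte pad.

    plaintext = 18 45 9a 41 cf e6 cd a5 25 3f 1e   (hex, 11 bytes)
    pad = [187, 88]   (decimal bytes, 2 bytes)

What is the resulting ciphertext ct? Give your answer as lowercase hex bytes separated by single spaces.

The 2-byte key repeats, so the effective keystream is bb 58 bb 58 bb 58 bb 58 bb 58 bb.
byte 0:  24 xor 187 = 163
byte 1:  69 xor  88 =  29
byte 2: 154 xor 187 =  33
byte 3:  65 xor  88 =  25
byte 4: 207 xor 187 = 116
byte 5: 230 xor  88 = 190
byte 6: 205 xor 187 = 118
byte 7: 165 xor  88 = 253
byte 8:  37 xor 187 = 158
byte 9:  63 xor  88 = 103
byte 10:  30 xor 187 = 165

a3 1d 21 19 74 be 76 fd 9e 67 a5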